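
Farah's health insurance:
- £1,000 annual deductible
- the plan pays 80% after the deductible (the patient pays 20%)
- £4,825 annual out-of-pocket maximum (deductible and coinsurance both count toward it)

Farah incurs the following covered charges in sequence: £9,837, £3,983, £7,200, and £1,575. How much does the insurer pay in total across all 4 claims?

£17,770

Bill 1, £9,837: £1,000 finishes the deductible; £8,837 goes to coinsurance; 20% of £8,837 = £1,767.40. Patient pays £2,767.40; OOP now £2,767.40. Insurer: £9,837 − £2,767.40 = £7,069.60.
Bill 2, £3,983: deductible met; 20% of £3,983 = £796.60. Patient owes £796.60 (running OOP £3,564). Plan pays £3,983 − £796.60 = £3,186.40.
Bill 3, £7,200: deductible already satisfied, so patient's share is 20% × £7,200 = £1,440. Adding that to £3,564 gives £5,004, past the £4,825 cap; patient pays only £4,825 − £3,564 = £1,261. Insurer: £7,200 − £1,261 = £5,939.
Bill 4, £1,575: deductible already satisfied, so patient's share is 20% × £1,575 = £315. Adding that to £4,825 gives £5,140, past the £4,825 cap; patient pays only £4,825 − £4,825 = £0. Plan pays £1,575 − £0 = £1,575.
Insurer total = bills − patient's total = £22,595 − £4,825 = £17,770.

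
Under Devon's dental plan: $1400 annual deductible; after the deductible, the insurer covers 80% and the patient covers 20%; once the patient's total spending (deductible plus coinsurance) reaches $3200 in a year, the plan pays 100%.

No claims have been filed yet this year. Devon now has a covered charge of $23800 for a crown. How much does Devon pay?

The full $1400 deductible is still open; $1400 of this bill applies to it.
That leaves $23800 − $1400 = $22400 for coinsurance.
Patient's 20% share of $22400 is $4480.
That puts the patient's cost at $1400 + $4480 = $5880 before any cap.
Year-to-date out-of-pocket would reach $0 + $5880 = $5880, above the $3200 maximum, so the patient pays only $3200 − $0 = $3200.

$3200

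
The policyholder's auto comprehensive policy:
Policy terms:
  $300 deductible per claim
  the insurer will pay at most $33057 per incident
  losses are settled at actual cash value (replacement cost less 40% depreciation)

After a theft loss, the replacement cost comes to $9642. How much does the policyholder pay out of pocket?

Depreciate 40%: the covered value is $9642 × 0.6 = $5785.20.
Less the $300 deductible: $5785.20 − $300 = $5485.20.
That's under the $33057 cap, so the insurer reimburses the full $5485.20.
Out of pocket: $9642 − $5485.20 = $4156.80.

$4156.80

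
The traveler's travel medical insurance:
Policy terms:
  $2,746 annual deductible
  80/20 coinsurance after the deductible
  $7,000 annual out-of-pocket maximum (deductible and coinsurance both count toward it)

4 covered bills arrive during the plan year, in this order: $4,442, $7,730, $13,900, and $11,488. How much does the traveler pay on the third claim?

$2,368.80

Bill 1, $4,442: $2,746 to deductible, leaving $1,696; 20% of $1,696 = $339.20. Traveler pays $3,085.20; OOP now $3,085.20.
Bill 2, $7,730: 20% coinsurance on $7,730 = $1,546. Traveler owes $1,546 (running OOP $4,631.20).
Bill 3, $13,900: deductible met; 20% of $13,900 = $2,780. OOP would hit $7,411.20 > $7,000, so the cap limits the traveler to $7,000 − $4,631.20 = $2,368.80.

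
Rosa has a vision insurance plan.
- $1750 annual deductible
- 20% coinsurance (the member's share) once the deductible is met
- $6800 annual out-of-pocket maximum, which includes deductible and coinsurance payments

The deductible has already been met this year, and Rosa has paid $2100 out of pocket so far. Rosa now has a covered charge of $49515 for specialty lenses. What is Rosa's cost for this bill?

The deductible is already satisfied, so the full bill goes to coinsurance.
Coinsurance: $49515 × 20% = $9903.
Year-to-date out-of-pocket would reach $2100 + $9903 = $12003, above the $6800 maximum, so the member pays only $6800 − $2100 = $4700.

$4700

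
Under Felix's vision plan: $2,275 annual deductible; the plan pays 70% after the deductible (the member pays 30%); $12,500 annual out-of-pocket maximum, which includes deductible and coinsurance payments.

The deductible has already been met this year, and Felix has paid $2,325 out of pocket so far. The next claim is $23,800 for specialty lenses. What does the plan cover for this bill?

With the deductible met, the entire $23,800 is subject to coinsurance.
Member's 30% share of $23,800 is $7,140.
Cumulative spending $2,325 + $7,140 = $9,465 stays under the $12,500 maximum.
The plan picks up $23,800 − $7,140 = $16,660.

$16,660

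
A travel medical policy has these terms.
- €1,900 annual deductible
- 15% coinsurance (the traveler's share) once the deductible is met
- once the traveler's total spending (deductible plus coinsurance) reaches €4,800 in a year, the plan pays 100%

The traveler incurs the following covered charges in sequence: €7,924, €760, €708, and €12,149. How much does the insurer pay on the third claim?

€601.80

#1 (€7,924): deductible takes €1,900, €6,024 remains; coinsurance €6,024 × 15% = €903.60. Traveler pays €2,803.60; OOP now €2,803.60. Insurer: €7,924 − €2,803.60 = €5,120.40.
#2 (€760): deductible already satisfied, so traveler's share is 15% × €760 = €114. Traveler owes €114 (running OOP €2,917.60). Insurer: €760 − €114 = €646.
#3 (€708): 15% coinsurance on €708 = €106.20. Traveler owes €106.20 (running OOP €3,023.80). Plan pays €708 − €106.20 = €601.80.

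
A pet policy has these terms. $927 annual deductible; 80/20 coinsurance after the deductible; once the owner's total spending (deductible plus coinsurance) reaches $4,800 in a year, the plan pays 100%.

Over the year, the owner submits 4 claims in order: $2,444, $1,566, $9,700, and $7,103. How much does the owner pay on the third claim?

Claim 1 — $2,444: $927 to deductible, leaving $1,517; 20% of $1,517 = $303.40. Owner pays $1,230.40; OOP now $1,230.40.
Claim 2 — $1,566: deductible met; 20% of $1,566 = $313.20. Owner owes $313.20 (running OOP $1,543.60).
Claim 3 — $9,700: deductible met; 20% of $9,700 = $1,940. Owner owes $1,940 (running OOP $3,483.60).

$1,940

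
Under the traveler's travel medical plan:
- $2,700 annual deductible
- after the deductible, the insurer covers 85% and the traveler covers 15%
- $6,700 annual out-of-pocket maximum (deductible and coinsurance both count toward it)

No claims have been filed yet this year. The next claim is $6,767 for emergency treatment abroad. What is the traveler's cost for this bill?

$3,310.05

Nothing has been paid toward the $2,700 deductible, so the first $2,700 of this charge is applied there.
That leaves $6,767 − $2,700 = $4,067 for coinsurance.
15% of $4,067 = $610.05 falls to the traveler.
So the traveler owes $2,700 + $610.05 = $3,310.05 before any cap.
Cumulative spending $0 + $3,310.05 = $3,310.05 stays under the $6,700 maximum.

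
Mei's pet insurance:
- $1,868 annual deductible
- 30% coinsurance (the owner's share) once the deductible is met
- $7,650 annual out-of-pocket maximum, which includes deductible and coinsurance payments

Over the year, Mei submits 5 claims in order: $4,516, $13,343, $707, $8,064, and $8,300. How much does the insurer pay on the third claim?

Claim 1 ($4,516): $1,868 finishes the deductible; $2,648 goes to coinsurance; 30% of $2,648 = $794.40. Owner pays $2,662.40; OOP now $2,662.40. Plan pays $4,516 − $2,662.40 = $1,853.60.
Claim 2 ($13,343): 30% coinsurance on $13,343 = $4,002.90. Owner owes $4,002.90 (running OOP $6,665.30). Insurer: $13,343 − $4,002.90 = $9,340.10.
Claim 3 ($707): deductible met; 30% of $707 = $212.10. Owner pays $212.10; OOP now $6,877.40. Plan pays $707 − $212.10 = $494.90.

$494.90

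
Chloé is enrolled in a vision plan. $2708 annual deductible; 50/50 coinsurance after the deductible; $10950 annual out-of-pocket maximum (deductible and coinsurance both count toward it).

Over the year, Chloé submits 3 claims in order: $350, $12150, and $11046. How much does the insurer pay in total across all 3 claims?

$12596

Claim 1 — $350: fully absorbed by the deductible. Member owes $350 (running OOP $350). Insurer: $350 − $350 = $0.
Claim 2 — $12150: $2358 to deductible, leaving $9792; coinsurance $9792 × 50% = $4896. Member pays $7254; OOP now $7604. Insurer: $12150 − $7254 = $4896.
Claim 3 — $11046: deductible met; 50% of $11046 = $5523. Adding that to $7604 gives $13127, past the $10950 cap; member pays only $10950 − $7604 = $3346. Plan pays $11046 − $3346 = $7700.
Insurer total = bills − member's total = $23546 − $10950 = $12596.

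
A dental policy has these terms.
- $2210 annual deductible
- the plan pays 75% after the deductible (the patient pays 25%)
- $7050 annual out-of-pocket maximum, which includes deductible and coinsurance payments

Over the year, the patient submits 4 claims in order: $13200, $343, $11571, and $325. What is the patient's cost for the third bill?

$2006.75

Claim 1 ($13200): $2210 to deductible, leaving $10990; 25% of $10990 = $2747.50. Patient owes $4957.50 (running OOP $4957.50).
Claim 2 ($343): deductible met; 25% of $343 = $85.75. Cost to patient: $85.75. OOP to date $5043.25.
Claim 3 ($11571): deductible met; 25% of $11571 = $2892.75. OOP would hit $7936 > $7050, so the cap limits the patient to $7050 − $5043.25 = $2006.75.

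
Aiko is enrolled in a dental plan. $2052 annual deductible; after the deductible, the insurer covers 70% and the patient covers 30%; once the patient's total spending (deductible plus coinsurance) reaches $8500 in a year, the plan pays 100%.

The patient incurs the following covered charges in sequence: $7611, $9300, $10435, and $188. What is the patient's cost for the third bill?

Claim 1 — $7611: $2052 finishes the deductible; $5559 goes to coinsurance; patient's 30% is $1667.70. Patient owes $3719.70 (running OOP $3719.70).
Claim 2 — $9300: 30% coinsurance on $9300 = $2790. Cost to patient: $2790. OOP to date $6509.70.
Claim 3 — $10435: deductible met; 30% of $10435 = $3130.50. OOP would hit $9640.20 > $8500, so the cap limits the patient to $8500 − $6509.70 = $1990.30.

$1990.30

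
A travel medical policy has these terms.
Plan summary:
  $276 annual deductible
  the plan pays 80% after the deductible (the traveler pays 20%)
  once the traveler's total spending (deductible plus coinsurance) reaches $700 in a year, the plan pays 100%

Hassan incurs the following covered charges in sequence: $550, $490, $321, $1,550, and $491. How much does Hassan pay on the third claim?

Claim 1 — $550: $276 to deductible, leaving $274; coinsurance $274 × 20% = $54.80. Traveler owes $330.80 (running OOP $330.80).
Claim 2 — $490: deductible met; 20% of $490 = $98. Cost to traveler: $98. OOP to date $428.80.
Claim 3 — $321: 20% coinsurance on $321 = $64.20. Cost to traveler: $64.20. OOP to date $493.

$64.20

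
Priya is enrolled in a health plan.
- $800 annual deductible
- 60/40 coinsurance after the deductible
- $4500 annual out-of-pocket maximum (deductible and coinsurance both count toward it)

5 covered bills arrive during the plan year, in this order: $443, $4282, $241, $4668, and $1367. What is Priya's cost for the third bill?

$96.40

#1 ($443): all of it applies to the deductible. Patient pays $443; OOP now $443.
#2 ($4282): $357 to deductible, leaving $3925; 40% of $3925 = $1570. Patient owes $1927 (running OOP $2370).
#3 ($241): deductible met; 40% of $241 = $96.40. Cost to patient: $96.40. OOP to date $2466.40.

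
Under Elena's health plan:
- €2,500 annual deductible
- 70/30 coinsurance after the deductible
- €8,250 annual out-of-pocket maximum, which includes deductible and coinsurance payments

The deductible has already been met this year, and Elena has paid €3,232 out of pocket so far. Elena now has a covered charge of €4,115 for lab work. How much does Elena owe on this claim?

€1,234.50

With the deductible met, the entire €4,115 is subject to coinsurance.
30% of €4,115 = €1,234.50 falls to the patient.
Year-to-date out-of-pocket becomes €3,232 + €1,234.50 = €4,466.50, still under the €8,250 maximum, so no cap applies.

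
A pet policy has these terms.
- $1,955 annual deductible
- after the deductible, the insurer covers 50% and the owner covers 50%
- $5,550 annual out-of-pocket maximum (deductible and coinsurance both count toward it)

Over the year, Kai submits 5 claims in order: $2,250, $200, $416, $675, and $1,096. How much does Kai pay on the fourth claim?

Bill 1, $2,250: deductible takes $1,955, $295 remains; owner's 50% is $147.50. Owner owes $2,102.50 (running OOP $2,102.50).
Bill 2, $200: deductible met; 50% of $200 = $100. Owner pays $100; OOP now $2,202.50.
Bill 3, $416: 50% coinsurance on $416 = $208. Cost to owner: $208. OOP to date $2,410.50.
Bill 4, $675: deductible met; 50% of $675 = $337.50. Cost to owner: $337.50. OOP to date $2,748.

$337.50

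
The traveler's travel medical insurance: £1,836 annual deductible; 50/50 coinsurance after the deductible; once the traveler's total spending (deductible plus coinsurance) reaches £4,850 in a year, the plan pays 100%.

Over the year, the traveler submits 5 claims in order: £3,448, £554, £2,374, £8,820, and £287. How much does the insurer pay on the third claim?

£1,187

Bill 1, £3,448: £1,836 finishes the deductible; £1,612 goes to coinsurance; 50% of £1,612 = £806. Traveler owes £2,642 (running OOP £2,642). Plan pays £3,448 − £2,642 = £806.
Bill 2, £554: deductible met; 50% of £554 = £277. Cost to traveler: £277. OOP to date £2,919. Insurer: £554 − £277 = £277.
Bill 3, £2,374: deductible already satisfied, so traveler's share is 50% × £2,374 = £1,187. Traveler owes £1,187 (running OOP £4,106). Plan pays £2,374 − £1,187 = £1,187.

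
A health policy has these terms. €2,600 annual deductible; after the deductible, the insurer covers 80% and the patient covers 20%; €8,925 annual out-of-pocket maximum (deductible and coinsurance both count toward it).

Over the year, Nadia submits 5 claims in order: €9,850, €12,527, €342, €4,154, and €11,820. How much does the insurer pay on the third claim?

€273.60

Bill 1, €9,850: €2,600 to deductible, leaving €7,250; 20% of €7,250 = €1,450. Cost to patient: €4,050. OOP to date €4,050. Plan pays €9,850 − €4,050 = €5,800.
Bill 2, €12,527: deductible already satisfied, so patient's share is 20% × €12,527 = €2,505.40. Cost to patient: €2,505.40. OOP to date €6,555.40. Plan pays €12,527 − €2,505.40 = €10,021.60.
Bill 3, €342: 20% coinsurance on €342 = €68.40. Cost to patient: €68.40. OOP to date €6,623.80. Insurer: €342 − €68.40 = €273.60.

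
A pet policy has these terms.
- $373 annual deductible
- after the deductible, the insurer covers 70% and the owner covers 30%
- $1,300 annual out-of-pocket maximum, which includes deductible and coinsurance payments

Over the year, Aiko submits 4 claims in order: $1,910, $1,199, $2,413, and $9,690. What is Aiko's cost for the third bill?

$106.20

#1 ($1,910): $373 to deductible, leaving $1,537; 30% of $1,537 = $461.10. Owner owes $834.10 (running OOP $834.10).
#2 ($1,199): deductible met; 30% of $1,199 = $359.70. Cost to owner: $359.70. OOP to date $1,193.80.
#3 ($2,413): deductible already satisfied, so owner's share is 30% × $2,413 = $723.90. That would push OOP to $1,917.70, over the $1,300 cap, so owner pays $1,300 − $1,193.80 = $106.20.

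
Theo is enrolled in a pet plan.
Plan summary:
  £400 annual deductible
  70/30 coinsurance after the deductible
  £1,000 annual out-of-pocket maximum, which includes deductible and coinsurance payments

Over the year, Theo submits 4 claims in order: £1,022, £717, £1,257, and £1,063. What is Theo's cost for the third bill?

Claim 1 — £1,022: £400 to deductible, leaving £622; 30% of £622 = £186.60. Owner pays £586.60; OOP now £586.60.
Claim 2 — £717: deductible already satisfied, so owner's share is 30% × £717 = £215.10. Owner pays £215.10; OOP now £801.70.
Claim 3 — £1,257: 30% coinsurance on £1,257 = £377.10. OOP would hit £1,178.80 > £1,000, so the cap limits the owner to £1,000 − £801.70 = £198.30.

£198.30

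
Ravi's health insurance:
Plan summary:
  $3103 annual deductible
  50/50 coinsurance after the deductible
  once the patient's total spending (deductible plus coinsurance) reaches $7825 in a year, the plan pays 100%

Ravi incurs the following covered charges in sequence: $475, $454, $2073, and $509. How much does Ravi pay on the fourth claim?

$305

#1 ($475): all of it applies to the deductible. Patient pays $475; OOP now $475.
#2 ($454): fully absorbed by the deductible. Patient pays $454; OOP now $929.
#3 ($2073): fully absorbed by the deductible. Patient owes $2073 (running OOP $3002).
#4 ($509): $101 finishes the deductible; $408 goes to coinsurance; coinsurance $408 × 50% = $204. Cost to patient: $305. OOP to date $3307.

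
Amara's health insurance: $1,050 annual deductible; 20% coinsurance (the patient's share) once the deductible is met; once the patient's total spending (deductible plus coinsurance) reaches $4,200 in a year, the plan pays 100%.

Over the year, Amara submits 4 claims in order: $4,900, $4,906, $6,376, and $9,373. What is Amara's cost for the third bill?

#1 ($4,900): deductible takes $1,050, $3,850 remains; coinsurance $3,850 × 20% = $770. Patient owes $1,820 (running OOP $1,820).
#2 ($4,906): 20% coinsurance on $4,906 = $981.20. Patient pays $981.20; OOP now $2,801.20.
#3 ($6,376): deductible already satisfied, so patient's share is 20% × $6,376 = $1,275.20. Patient owes $1,275.20 (running OOP $4,076.40).

$1,275.20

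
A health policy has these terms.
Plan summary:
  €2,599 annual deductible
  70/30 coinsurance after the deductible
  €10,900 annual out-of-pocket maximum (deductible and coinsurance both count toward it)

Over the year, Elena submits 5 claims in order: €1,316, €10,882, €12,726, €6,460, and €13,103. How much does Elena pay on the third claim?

€3,817.80

Claim 1 — €1,316: all of it applies to the deductible. Cost to patient: €1,316. OOP to date €1,316.
Claim 2 — €10,882: €1,283 to deductible, leaving €9,599; patient's 30% is €2,879.70. Cost to patient: €4,162.70. OOP to date €5,478.70.
Claim 3 — €12,726: 30% coinsurance on €12,726 = €3,817.80. Patient pays €3,817.80; OOP now €9,296.50.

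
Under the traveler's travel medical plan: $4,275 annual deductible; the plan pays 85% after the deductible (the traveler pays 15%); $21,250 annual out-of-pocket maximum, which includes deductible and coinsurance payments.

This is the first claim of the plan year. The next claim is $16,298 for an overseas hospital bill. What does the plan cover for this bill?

$10,219.55

The full $4,275 deductible is still open; $4,275 of this bill applies to it.
That leaves $16,298 − $4,275 = $12,023 for coinsurance.
15% of $12,023 = $1,803.45 falls to the traveler.
Traveler responsibility before any cap: $4,275 + $1,803.45 = $6,078.45.
Year-to-date out-of-pocket becomes $0 + $6,078.45 = $6,078.45, still under the $21,250 maximum, so no cap applies.
Insurer pays the balance: $16,298 − $6,078.45 = $10,219.55.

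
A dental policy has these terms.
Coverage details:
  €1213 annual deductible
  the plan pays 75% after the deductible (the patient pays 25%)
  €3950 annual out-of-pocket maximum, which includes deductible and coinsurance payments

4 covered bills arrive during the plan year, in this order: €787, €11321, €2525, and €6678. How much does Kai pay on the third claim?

€13.25

#1 (€787): fully absorbed by the deductible. Cost to patient: €787. OOP to date €787.
#2 (€11321): deductible takes €426, €10895 remains; patient's 25% is €2723.75. Patient owes €3149.75 (running OOP €3936.75).
#3 (€2525): deductible met; 25% of €2525 = €631.25. That would push OOP to €4568, over the €3950 cap, so patient pays €3950 − €3936.75 = €13.25.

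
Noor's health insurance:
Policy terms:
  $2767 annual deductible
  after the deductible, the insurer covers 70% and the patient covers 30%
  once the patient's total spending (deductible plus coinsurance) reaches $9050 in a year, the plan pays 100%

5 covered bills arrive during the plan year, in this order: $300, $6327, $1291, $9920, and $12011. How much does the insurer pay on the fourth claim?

$6944

Bill 1, $300: all of it applies to the deductible. Patient owes $300 (running OOP $300). Plan pays $300 − $300 = $0.
Bill 2, $6327: $2467 finishes the deductible; $3860 goes to coinsurance; patient's 30% is $1158. Cost to patient: $3625. OOP to date $3925. Insurer: $6327 − $3625 = $2702.
Bill 3, $1291: 30% coinsurance on $1291 = $387.30. Patient pays $387.30; OOP now $4312.30. Plan pays $1291 − $387.30 = $903.70.
Bill 4, $9920: deductible already satisfied, so patient's share is 30% × $9920 = $2976. Patient pays $2976; OOP now $7288.30. Insurer: $9920 − $2976 = $6944.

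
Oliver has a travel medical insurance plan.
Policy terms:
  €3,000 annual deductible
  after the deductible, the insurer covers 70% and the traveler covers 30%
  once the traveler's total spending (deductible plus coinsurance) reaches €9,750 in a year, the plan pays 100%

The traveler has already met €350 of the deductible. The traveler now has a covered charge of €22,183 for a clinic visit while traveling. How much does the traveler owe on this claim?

€8,509.90

€350 of the €3,000 deductible is already met, leaving €2,650.
That leaves €22,183 − €2,650 = €19,533 for coinsurance.
Traveler's 30% share of €19,533 is €5,859.90.
So the traveler owes €2,650 + €5,859.90 = €8,509.90 before any cap.
Cumulative spending €350 + €8,509.90 = €8,859.90 stays under the €9,750 maximum.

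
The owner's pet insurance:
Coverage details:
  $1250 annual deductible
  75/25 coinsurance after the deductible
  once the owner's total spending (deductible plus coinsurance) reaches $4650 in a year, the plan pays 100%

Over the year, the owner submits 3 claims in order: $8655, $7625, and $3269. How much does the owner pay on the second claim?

$1548.75

Claim 1 ($8655): $1250 finishes the deductible; $7405 goes to coinsurance; 25% of $7405 = $1851.25. Owner owes $3101.25 (running OOP $3101.25).
Claim 2 ($7625): deductible already satisfied, so owner's share is 25% × $7625 = $1906.25. That would push OOP to $5007.50, over the $4650 cap, so owner pays $4650 − $3101.25 = $1548.75.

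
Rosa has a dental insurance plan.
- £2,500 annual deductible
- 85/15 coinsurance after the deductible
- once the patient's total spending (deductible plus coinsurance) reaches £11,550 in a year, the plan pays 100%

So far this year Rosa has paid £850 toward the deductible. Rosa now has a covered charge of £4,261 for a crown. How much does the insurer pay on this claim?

Remaining deductible: £2,500 − £850 = £1,650.
After the £1,650 deductible portion, £4,261 − £1,650 = £2,611 is subject to coinsurance.
15% of £2,611 = £391.65 falls to the patient.
Patient responsibility before any cap: £1,650 + £391.65 = £2,041.65.
Total out-of-pocket so far would be £850 + £2,041.65 = £2,891.65, below the £11,550 cap — no reduction.
The insurer covers the remainder: £4,261 − £2,041.65 = £2,219.35.

£2,219.35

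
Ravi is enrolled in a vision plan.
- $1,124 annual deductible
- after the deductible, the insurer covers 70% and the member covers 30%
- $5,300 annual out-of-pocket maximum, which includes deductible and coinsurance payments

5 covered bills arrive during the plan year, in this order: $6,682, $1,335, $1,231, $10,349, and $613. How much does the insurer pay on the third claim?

Claim 1 — $6,682: $1,124 to deductible, leaving $5,558; coinsurance $5,558 × 30% = $1,667.40. Cost to member: $2,791.40. OOP to date $2,791.40. Insurer: $6,682 − $2,791.40 = $3,890.60.
Claim 2 — $1,335: deductible already satisfied, so member's share is 30% × $1,335 = $400.50. Member pays $400.50; OOP now $3,191.90. Plan pays $1,335 − $400.50 = $934.50.
Claim 3 — $1,231: 30% coinsurance on $1,231 = $369.30. Cost to member: $369.30. OOP to date $3,561.20. Insurer: $1,231 − $369.30 = $861.70.

$861.70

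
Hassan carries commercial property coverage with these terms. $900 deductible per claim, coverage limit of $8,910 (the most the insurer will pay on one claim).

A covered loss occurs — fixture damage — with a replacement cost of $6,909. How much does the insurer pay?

After the deductible, $6,909 − $900 = $6,009 remains.
$6,009 is within the $8,910 limit, so the insurer pays $6,009.

$6,009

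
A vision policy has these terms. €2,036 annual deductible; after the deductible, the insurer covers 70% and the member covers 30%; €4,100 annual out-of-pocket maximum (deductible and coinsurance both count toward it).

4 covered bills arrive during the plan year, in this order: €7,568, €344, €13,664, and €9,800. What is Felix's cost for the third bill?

Claim 1 — €7,568: deductible takes €2,036, €5,532 remains; coinsurance €5,532 × 30% = €1,659.60. Member pays €3,695.60; OOP now €3,695.60.
Claim 2 — €344: deductible met; 30% of €344 = €103.20. Member owes €103.20 (running OOP €3,798.80).
Claim 3 — €13,664: deductible already satisfied, so member's share is 30% × €13,664 = €4,099.20. OOP would hit €7,898 > €4,100, so the cap limits the member to €4,100 − €3,798.80 = €301.20.

€301.20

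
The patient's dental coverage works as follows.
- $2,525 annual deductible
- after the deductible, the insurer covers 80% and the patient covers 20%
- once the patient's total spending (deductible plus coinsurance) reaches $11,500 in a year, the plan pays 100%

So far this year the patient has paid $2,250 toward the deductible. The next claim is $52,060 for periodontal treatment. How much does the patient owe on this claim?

Remaining deductible: $2,525 − $2,250 = $275.
That leaves $52,060 − $275 = $51,785 for coinsurance.
20% of $51,785 = $10,357 falls to the patient.
That puts the patient's cost at $275 + $10,357 = $10,632 before any cap.
That would bring total out-of-pocket to $12,882, past the $11,500 cap. The patient is capped at $11,500 − $2,250 = $9,250 on this claim.

$9,250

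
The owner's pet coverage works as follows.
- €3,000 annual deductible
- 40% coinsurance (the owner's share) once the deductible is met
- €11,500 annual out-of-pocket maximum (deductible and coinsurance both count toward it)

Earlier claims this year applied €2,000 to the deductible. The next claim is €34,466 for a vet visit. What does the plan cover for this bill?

€24,966

Remaining deductible: €3,000 − €2,000 = €1,000.
That leaves €34,466 − €1,000 = €33,466 for coinsurance.
40% of €33,466 = €13,386.40 falls to the owner.
So the owner owes €1,000 + €13,386.40 = €14,386.40 before any cap.
That would bring total out-of-pocket to €16,386.40, past the €11,500 cap. The owner is capped at €11,500 − €2,000 = €9,500 on this claim.
The insurer covers the remainder: €34,466 − €9,500 = €24,966.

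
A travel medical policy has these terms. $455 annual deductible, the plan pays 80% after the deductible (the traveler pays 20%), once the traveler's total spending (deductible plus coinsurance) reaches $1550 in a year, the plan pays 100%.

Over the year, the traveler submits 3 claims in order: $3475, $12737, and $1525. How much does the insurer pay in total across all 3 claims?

Bill 1, $3475: deductible takes $455, $3020 remains; 20% of $3020 = $604. Cost to traveler: $1059. OOP to date $1059. Plan pays $3475 − $1059 = $2416.
Bill 2, $12737: 20% coinsurance on $12737 = $2547.40. Adding that to $1059 gives $3606.40, past the $1550 cap; traveler pays only $1550 − $1059 = $491. Insurer: $12737 − $491 = $12246.
Bill 3, $1525: deductible already satisfied, so traveler's share is 20% × $1525 = $305. OOP would hit $1855 > $1550, so the cap limits the traveler to $1550 − $1550 = $0. Insurer: $1525 − $0 = $1525.
Insurer total = bills − traveler's total = $17737 − $1550 = $16187.

$16187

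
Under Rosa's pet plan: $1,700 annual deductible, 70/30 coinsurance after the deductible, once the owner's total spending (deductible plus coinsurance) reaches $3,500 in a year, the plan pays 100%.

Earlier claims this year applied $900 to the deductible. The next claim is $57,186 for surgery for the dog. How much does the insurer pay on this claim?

Remaining deductible: $1,700 − $900 = $800.
After the $800 deductible portion, $57,186 − $800 = $56,386 is subject to coinsurance.
30% of $56,386 = $16,915.80 falls to the owner.
That puts the owner's cost at $800 + $16,915.80 = $17,715.80 before any cap.
That would bring total out-of-pocket to $18,615.80, past the $3,500 cap. The owner is capped at $3,500 − $900 = $2,600 on this claim.
Insurer pays the balance: $57,186 − $2,600 = $54,586.

$54,586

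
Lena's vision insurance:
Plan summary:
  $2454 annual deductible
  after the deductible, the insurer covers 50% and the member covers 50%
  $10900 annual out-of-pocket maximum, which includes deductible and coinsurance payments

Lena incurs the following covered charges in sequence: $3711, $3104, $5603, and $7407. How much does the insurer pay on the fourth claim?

$3943

Claim 1 — $3711: $2454 finishes the deductible; $1257 goes to coinsurance; coinsurance $1257 × 50% = $628.50. Cost to member: $3082.50. OOP to date $3082.50. Insurer: $3711 − $3082.50 = $628.50.
Claim 2 — $3104: deductible met; 50% of $3104 = $1552. Member pays $1552; OOP now $4634.50. Insurer: $3104 − $1552 = $1552.
Claim 3 — $5603: deductible met; 50% of $5603 = $2801.50. Member owes $2801.50 (running OOP $7436). Insurer: $5603 − $2801.50 = $2801.50.
Claim 4 — $7407: deductible met; 50% of $7407 = $3703.50. Adding that to $7436 gives $11139.50, past the $10900 cap; member pays only $10900 − $7436 = $3464. Insurer: $7407 − $3464 = $3943.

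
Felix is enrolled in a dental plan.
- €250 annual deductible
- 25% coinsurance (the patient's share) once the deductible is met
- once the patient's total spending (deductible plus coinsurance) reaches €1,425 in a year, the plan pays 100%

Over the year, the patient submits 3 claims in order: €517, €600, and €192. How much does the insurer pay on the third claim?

Claim 1 — €517: €250 to deductible, leaving €267; coinsurance €267 × 25% = €66.75. Patient pays €316.75; OOP now €316.75. Insurer: €517 − €316.75 = €200.25.
Claim 2 — €600: deductible met; 25% of €600 = €150. Patient pays €150; OOP now €466.75. Plan pays €600 − €150 = €450.
Claim 3 — €192: deductible met; 25% of €192 = €48. Cost to patient: €48. OOP to date €514.75. Insurer: €192 − €48 = €144.

€144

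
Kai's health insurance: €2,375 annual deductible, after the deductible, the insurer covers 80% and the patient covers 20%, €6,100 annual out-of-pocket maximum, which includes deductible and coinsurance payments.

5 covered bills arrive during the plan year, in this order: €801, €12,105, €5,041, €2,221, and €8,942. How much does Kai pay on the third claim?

#1 (€801): fully absorbed by the deductible. Patient owes €801 (running OOP €801).
#2 (€12,105): €1,574 to deductible, leaving €10,531; patient's 20% is €2,106.20. Cost to patient: €3,680.20. OOP to date €4,481.20.
#3 (€5,041): deductible met; 20% of €5,041 = €1,008.20. Patient owes €1,008.20 (running OOP €5,489.40).

€1,008.20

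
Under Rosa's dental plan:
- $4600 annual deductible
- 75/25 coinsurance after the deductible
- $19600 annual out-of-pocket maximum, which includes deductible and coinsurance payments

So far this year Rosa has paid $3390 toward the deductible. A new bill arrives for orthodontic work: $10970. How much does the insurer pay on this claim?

$7320

Remaining deductible: $4600 − $3390 = $1210.
After the $1210 deductible portion, $10970 − $1210 = $9760 is subject to coinsurance.
25% of $9760 = $2440 falls to the patient.
That puts the patient's cost at $1210 + $2440 = $3650 before any cap.
Total out-of-pocket so far would be $3390 + $3650 = $7040, below the $19600 cap — no reduction.
Insurer pays the balance: $10970 − $3650 = $7320.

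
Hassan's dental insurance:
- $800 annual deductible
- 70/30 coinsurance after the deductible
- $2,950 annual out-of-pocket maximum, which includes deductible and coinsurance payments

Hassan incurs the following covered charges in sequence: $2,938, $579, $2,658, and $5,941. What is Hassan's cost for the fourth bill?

Claim 1 — $2,938: $800 to deductible, leaving $2,138; 30% of $2,138 = $641.40. Patient owes $1,441.40 (running OOP $1,441.40).
Claim 2 — $579: deductible met; 30% of $579 = $173.70. Patient pays $173.70; OOP now $1,615.10.
Claim 3 — $2,658: deductible already satisfied, so patient's share is 30% × $2,658 = $797.40. Patient pays $797.40; OOP now $2,412.50.
Claim 4 — $5,941: deductible already satisfied, so patient's share is 30% × $5,941 = $1,782.30. OOP would hit $4,194.80 > $2,950, so the cap limits the patient to $2,950 − $2,412.50 = $537.50.

$537.50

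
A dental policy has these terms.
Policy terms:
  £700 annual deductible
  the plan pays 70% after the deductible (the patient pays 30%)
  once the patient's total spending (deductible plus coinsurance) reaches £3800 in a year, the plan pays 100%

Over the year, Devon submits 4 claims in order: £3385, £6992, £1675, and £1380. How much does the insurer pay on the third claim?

#1 (£3385): £700 finishes the deductible; £2685 goes to coinsurance; patient's 30% is £805.50. Patient owes £1505.50 (running OOP £1505.50). Plan pays £3385 − £1505.50 = £1879.50.
#2 (£6992): deductible met; 30% of £6992 = £2097.60. Patient owes £2097.60 (running OOP £3603.10). Insurer: £6992 − £2097.60 = £4894.40.
#3 (£1675): deductible already satisfied, so patient's share is 30% × £1675 = £502.50. OOP would hit £4105.60 > £3800, so the cap limits the patient to £3800 − £3603.10 = £196.90. Insurer: £1675 − £196.90 = £1478.10.

£1478.10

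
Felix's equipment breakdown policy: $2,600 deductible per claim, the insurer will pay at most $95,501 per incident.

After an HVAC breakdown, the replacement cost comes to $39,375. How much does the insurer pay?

Subtract the deductible: $39,375 − $2,600 = $36,775.
$36,775 is within the $95,501 limit, so the insurer pays $36,775.

$36,775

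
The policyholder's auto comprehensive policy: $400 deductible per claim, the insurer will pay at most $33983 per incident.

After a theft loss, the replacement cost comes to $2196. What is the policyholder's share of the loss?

$400

Less the $400 deductible: $2196 − $400 = $1796.
That's under the $33983 cap, so the insurer reimburses the full $1796.
Policyholder's share is the uncovered remainder: $2196 − $1796 = $400.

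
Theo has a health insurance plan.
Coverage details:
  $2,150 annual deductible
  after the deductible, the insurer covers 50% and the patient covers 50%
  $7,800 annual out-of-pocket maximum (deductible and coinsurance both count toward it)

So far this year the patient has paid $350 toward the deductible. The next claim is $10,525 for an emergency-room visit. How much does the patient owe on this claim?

Deductible still to meet: $2,150 − $350 = $1,800.
That leaves $10,525 − $1,800 = $8,725 for coinsurance.
Coinsurance: $8,725 × 50% = $4,362.50.
So the patient owes $1,800 + $4,362.50 = $6,162.50 before any cap.
Cumulative spending $350 + $6,162.50 = $6,512.50 stays under the $7,800 maximum.

$6,162.50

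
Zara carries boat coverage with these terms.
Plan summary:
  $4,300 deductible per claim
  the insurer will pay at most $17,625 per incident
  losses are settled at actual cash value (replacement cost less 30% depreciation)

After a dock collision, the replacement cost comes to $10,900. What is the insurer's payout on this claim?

$3,330

At 30% depreciation, ACV = $10,900 − $3,270 = $7,630.
Subtract the deductible: $7,630 − $4,300 = $3,330.
$3,330 ≤ $17,625, so the limit doesn't bind; insurer pays $3,330.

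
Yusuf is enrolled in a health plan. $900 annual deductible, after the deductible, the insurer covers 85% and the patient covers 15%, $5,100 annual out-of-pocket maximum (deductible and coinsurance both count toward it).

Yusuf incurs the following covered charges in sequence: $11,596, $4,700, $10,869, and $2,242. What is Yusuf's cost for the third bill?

Claim 1 — $11,596: $900 to deductible, leaving $10,696; coinsurance $10,696 × 15% = $1,604.40. Patient owes $2,504.40 (running OOP $2,504.40).
Claim 2 — $4,700: deductible met; 15% of $4,700 = $705. Cost to patient: $705. OOP to date $3,209.40.
Claim 3 — $10,869: 15% coinsurance on $10,869 = $1,630.35. Patient owes $1,630.35 (running OOP $4,839.75).

$1,630.35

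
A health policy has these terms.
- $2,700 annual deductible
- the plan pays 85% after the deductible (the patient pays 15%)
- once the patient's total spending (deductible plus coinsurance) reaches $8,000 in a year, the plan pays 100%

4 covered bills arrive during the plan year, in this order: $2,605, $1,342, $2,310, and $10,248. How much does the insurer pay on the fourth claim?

$8,710.80

Claim 1 — $2,605: fully absorbed by the deductible. Patient owes $2,605 (running OOP $2,605). Insurer: $2,605 − $2,605 = $0.
Claim 2 — $1,342: $95 to deductible, leaving $1,247; patient's 15% is $187.05. Cost to patient: $282.05. OOP to date $2,887.05. Insurer: $1,342 − $282.05 = $1,059.95.
Claim 3 — $2,310: deductible met; 15% of $2,310 = $346.50. Cost to patient: $346.50. OOP to date $3,233.55. Plan pays $2,310 − $346.50 = $1,963.50.
Claim 4 — $10,248: deductible met; 15% of $10,248 = $1,537.20. Cost to patient: $1,537.20. OOP to date $4,770.75. Plan pays $10,248 − $1,537.20 = $8,710.80.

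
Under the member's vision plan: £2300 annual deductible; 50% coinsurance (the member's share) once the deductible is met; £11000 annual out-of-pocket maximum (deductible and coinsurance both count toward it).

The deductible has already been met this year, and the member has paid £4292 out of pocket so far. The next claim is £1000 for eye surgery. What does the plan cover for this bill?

The deductible is already satisfied, so the full bill goes to coinsurance.
Coinsurance: £1000 × 50% = £500.
Year-to-date out-of-pocket becomes £4292 + £500 = £4792, still under the £11000 maximum, so no cap applies.
Insurer pays the balance: £1000 − £500 = £500.

£500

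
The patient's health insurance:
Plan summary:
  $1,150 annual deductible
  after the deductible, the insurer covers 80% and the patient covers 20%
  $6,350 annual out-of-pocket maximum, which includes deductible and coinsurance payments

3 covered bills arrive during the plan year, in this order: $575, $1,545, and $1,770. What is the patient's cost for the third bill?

Bill 1, $575: entire amount goes to the deductible. Patient pays $575; OOP now $575.
Bill 2, $1,545: $575 finishes the deductible; $970 goes to coinsurance; patient's 20% is $194. Patient pays $769; OOP now $1,344.
Bill 3, $1,770: deductible met; 20% of $1,770 = $354. Patient owes $354 (running OOP $1,698).

$354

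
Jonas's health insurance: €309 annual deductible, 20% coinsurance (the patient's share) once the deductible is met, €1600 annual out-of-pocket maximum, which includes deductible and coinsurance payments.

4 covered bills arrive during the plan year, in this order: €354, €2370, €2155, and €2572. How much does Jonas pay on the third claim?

Claim 1 — €354: deductible takes €309, €45 remains; 20% of €45 = €9. Patient pays €318; OOP now €318.
Claim 2 — €2370: deductible already satisfied, so patient's share is 20% × €2370 = €474. Cost to patient: €474. OOP to date €792.
Claim 3 — €2155: deductible met; 20% of €2155 = €431. Cost to patient: €431. OOP to date €1223.

€431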